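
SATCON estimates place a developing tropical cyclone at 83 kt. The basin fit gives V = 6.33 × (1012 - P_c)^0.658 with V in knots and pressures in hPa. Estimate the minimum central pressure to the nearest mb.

ΔP = (V / 6.33)^(1/0.658) = (83/6.33)^1.520.
83/6.33 = 13.112; 13.112^1.520 ≈ 49.96 mb.
P_c = 1012 − 49.96 = 962.04 ≈ 962 mb.

962 mb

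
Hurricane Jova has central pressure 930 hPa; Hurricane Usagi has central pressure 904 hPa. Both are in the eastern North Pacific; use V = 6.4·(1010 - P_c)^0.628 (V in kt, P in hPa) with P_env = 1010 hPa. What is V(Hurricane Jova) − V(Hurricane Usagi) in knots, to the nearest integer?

-19 kt

Hurricane Jova: ΔP = 80; V ≈ 6.4 × 80^0.628 ≈ 100.30 kt.
Hurricane Usagi: ΔP = 106; V ≈ 6.4 × 106^0.628 ≈ 119.69 kt.
Difference ≈ 100.30 − 119.69 = -19.39 → -19 kt.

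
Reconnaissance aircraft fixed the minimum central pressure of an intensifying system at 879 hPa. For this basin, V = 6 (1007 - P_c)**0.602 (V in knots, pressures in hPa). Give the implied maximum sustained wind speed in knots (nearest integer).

111 kt

ΔP = 1007 − 879 = 128 hPa.
128^0.602 ≈ 18.558.
V ≈ 6 × 18.558 ≈ 111.4 kt.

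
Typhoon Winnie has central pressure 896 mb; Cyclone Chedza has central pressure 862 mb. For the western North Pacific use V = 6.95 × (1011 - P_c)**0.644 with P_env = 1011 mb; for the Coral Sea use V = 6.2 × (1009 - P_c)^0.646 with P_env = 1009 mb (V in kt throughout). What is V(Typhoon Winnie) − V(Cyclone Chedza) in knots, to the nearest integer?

-8 kt

Typhoon Winnie: ΔP = 115; V ≈ 6.95 × 115^0.644 ≈ 147.60 kt.
Cyclone Chedza: ΔP = 147; V ≈ 6.2 × 147^0.646 ≈ 155.77 kt.
Difference ≈ 147.60 − 155.77 = -8.17 → -8 kt.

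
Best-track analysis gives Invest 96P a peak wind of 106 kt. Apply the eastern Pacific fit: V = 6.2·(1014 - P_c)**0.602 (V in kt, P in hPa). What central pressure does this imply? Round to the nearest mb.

902 mb

ΔP = (V / 6.2)^(1/0.602) = (106/6.2)^1.661.
106/6.2 = 17.097; 17.097^1.661 ≈ 111.69 mb.
P_c = 1014 − 111.69 = 902.31 ≈ 902 mb.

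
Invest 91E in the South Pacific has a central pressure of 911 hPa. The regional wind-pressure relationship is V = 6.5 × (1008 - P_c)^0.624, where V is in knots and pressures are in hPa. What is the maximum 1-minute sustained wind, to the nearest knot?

ΔP = 1008 − 911 = 97 hPa.
97^0.624 ≈ 17.368.
V ≈ 6.5 × 17.368 ≈ 112.9 kt.

113 kt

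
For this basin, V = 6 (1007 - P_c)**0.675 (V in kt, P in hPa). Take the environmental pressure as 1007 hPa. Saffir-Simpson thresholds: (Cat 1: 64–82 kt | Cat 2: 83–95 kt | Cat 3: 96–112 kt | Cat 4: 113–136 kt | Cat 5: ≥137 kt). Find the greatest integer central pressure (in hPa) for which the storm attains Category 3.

946 hPa

Category 3 begins at V = 96 kt.
Required ΔP = (96/6)^(1/0.675) = 16.000^1.481 ≈ 60.80 hPa.
P_c ≤ 1007 − 60.80 = 946.20, so the highest integer P_c is 946 hPa.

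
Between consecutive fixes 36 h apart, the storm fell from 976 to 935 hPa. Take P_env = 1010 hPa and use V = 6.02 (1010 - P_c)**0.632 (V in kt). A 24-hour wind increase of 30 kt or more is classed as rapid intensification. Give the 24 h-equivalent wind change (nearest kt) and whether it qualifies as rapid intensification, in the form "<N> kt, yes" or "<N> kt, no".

24 kt, no

V₁: ΔP = 34, V ≈ 6.02 × 34^0.632 ≈ 55.91 kt.
V₂: ΔP = 75, V ≈ 6.02 × 75^0.632 ≈ 92.18 kt.
ΔV over 36 h = 36.27 kt → 24 h equivalent = 36.27 × 24/36 ≈ 24.18 kt.
24 kt < 30 kt ⇒ not rapid intensification.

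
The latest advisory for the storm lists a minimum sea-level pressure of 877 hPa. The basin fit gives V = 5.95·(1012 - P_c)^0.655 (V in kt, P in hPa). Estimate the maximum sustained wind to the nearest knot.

ΔP = 1012 − 877 = 135 hPa.
135^0.655 ≈ 24.852.
V ≈ 5.95 × 24.852 ≈ 147.9 kt.

148 kt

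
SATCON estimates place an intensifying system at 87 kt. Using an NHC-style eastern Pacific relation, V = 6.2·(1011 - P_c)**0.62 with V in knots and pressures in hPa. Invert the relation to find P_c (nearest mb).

940 mb

ΔP = (V / 6.2)^(1/0.62) = (87/6.2)^1.613.
87/6.2 = 14.032; 14.032^1.613 ≈ 70.83 mb.
P_c = 1011 − 70.83 = 940.17 ≈ 940 mb.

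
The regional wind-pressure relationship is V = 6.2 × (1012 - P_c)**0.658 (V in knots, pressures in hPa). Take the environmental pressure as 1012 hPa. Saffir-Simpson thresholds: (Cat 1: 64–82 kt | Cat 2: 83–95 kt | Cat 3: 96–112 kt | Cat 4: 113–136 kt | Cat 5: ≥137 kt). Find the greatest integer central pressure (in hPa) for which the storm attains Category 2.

960 hPa

Category 2 begins at V = 83 kt.
Required ΔP = (83/6.2)^(1/0.658) = 13.387^1.520 ≈ 51.56 hPa.
P_c ≤ 1012 − 51.56 = 960.44, so the highest integer P_c is 960 hPa.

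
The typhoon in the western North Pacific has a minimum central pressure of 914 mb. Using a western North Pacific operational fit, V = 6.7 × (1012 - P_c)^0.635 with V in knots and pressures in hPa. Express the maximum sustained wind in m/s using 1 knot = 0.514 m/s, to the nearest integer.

63 m/s

ΔP = 1012 − 914 = 98 mb.
V ≈ 6.7 × 98^0.635 = 6.7 × 18.384 ≈ 123.170 kt.
123.170 × 0.514 ≈ 63.31 m/s → 63 m/s.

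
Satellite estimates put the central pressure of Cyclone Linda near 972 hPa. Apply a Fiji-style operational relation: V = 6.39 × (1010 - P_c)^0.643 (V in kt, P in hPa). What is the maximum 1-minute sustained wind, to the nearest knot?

66 kt

ΔP = 1010 − 972 = 38 hPa.
38^0.643 ≈ 10.371.
V ≈ 6.39 × 10.371 ≈ 66.3 kt.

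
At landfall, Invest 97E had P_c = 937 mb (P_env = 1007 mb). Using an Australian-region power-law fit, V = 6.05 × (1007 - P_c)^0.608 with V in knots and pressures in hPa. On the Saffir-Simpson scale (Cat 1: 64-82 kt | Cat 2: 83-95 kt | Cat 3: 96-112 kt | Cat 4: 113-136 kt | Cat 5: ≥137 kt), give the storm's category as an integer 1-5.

ΔP = 1007 − 937 = 70 mb.
V ≈ 6.05 × 70^0.608 = 6.05 × 13.24 ≈ 80 kt.
80 kt falls in the Category 1 band.

1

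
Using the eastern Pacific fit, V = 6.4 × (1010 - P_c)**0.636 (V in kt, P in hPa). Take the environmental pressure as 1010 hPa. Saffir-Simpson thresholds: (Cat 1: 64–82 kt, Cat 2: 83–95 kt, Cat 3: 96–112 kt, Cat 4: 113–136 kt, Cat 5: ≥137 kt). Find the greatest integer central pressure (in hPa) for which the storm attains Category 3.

Category 3 begins at V = 96 kt.
Required ΔP = (96/6.4)^(1/0.636) = 15.000^1.572 ≈ 70.66 hPa.
P_c ≤ 1010 − 70.66 = 939.34, so the highest integer P_c is 939 hPa.

939 hPa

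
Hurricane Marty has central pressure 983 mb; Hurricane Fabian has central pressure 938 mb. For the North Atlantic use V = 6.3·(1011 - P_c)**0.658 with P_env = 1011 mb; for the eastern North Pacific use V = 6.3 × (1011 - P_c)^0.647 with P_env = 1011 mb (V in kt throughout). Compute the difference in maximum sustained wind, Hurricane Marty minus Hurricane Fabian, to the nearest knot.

Hurricane Marty: ΔP = 28; V ≈ 6.3 × 28^0.658 ≈ 56.44 kt.
Hurricane Fabian: ΔP = 73; V ≈ 6.3 × 73^0.647 ≈ 101.14 kt.
Difference ≈ 56.44 − 101.14 = -44.70 → -45 kt.

-45 kt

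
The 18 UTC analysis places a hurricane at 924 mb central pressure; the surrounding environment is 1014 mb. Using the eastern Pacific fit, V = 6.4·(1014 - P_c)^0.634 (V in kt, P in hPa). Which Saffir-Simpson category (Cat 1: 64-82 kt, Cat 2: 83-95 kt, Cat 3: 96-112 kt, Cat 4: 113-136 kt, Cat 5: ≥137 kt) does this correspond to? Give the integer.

3

ΔP = 1014 − 924 = 90 mb.
V ≈ 6.4 × 90^0.634 = 6.4 × 17.34 ≈ 111 kt.
111 kt falls in the Category 3 band.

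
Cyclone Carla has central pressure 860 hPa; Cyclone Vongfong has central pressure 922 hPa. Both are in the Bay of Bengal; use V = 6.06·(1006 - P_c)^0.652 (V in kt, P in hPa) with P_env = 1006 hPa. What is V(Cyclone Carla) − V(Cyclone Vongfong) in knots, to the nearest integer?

47 kt

Cyclone Carla: ΔP = 146; V ≈ 6.06 × 146^0.652 ≈ 156.18 kt.
Cyclone Vongfong: ΔP = 84; V ≈ 6.06 × 84^0.652 ≈ 108.92 kt.
Difference ≈ 156.18 − 108.92 = 47.26 → 47 kt.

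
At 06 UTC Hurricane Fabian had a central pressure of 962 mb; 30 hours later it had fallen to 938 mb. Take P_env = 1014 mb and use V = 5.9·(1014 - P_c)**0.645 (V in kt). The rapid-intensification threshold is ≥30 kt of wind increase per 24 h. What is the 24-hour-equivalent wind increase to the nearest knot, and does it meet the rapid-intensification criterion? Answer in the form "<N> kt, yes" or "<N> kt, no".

V₁: ΔP = 52, V ≈ 5.9 × 52^0.645 ≈ 75.45 kt.
V₂: ΔP = 76, V ≈ 5.9 × 76^0.645 ≈ 96.38 kt.
ΔV over 30 h = 20.93 kt → 24 h equivalent = 20.93 × 24/30 ≈ 16.74 kt.
17 kt < 30 kt ⇒ not rapid intensification.

17 kt, no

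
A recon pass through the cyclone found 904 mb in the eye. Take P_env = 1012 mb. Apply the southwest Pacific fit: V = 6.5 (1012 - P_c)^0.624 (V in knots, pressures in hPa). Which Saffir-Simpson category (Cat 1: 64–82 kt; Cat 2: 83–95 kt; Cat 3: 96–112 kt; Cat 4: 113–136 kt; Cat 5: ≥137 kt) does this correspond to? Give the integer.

4

ΔP = 1012 − 904 = 108 mb.
V ≈ 6.5 × 108^0.624 = 6.5 × 18.57 ≈ 121 kt.
121 kt falls in the Category 4 band.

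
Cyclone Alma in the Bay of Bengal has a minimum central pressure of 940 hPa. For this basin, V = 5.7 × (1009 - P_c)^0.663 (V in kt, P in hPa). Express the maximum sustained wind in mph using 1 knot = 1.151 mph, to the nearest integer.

ΔP = 1009 − 940 = 69 hPa.
V ≈ 5.7 × 69^0.663 = 5.7 × 16.564 ≈ 94.413 kt.
94.413 × 1.151 ≈ 108.67 mph → 109 mph.

109 mph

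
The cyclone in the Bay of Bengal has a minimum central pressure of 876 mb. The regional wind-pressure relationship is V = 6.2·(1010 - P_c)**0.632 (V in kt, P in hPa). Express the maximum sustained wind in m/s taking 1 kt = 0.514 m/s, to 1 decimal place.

ΔP = 1010 − 876 = 134 mb.
V ≈ 6.2 × 134^0.632 = 6.2 × 22.097 ≈ 137.000 kt.
137.000 × 0.514 ≈ 70.42 m/s → 70.4 m/s.

70.4 m/s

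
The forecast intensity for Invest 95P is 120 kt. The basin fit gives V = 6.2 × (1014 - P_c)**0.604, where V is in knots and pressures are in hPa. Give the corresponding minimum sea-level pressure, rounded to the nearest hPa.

879 hPa

ΔP = (V / 6.2)^(1/0.604) = (120/6.2)^1.656.
120/6.2 = 19.355; 19.355^1.656 ≈ 135.03 hPa.
P_c = 1014 − 135.03 = 878.97 ≈ 879 hPa.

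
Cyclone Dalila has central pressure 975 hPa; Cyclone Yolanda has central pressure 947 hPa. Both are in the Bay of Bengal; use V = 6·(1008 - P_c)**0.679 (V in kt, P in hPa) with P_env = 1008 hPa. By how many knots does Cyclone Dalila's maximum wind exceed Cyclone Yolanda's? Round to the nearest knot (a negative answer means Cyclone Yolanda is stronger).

-33 kt

Cyclone Dalila: ΔP = 33; V ≈ 6 × 33^0.679 ≈ 64.45 kt.
Cyclone Yolanda: ΔP = 61; V ≈ 6 × 61^0.679 ≈ 97.81 kt.
Difference ≈ 64.45 − 97.81 = -33.36 → -33 kt.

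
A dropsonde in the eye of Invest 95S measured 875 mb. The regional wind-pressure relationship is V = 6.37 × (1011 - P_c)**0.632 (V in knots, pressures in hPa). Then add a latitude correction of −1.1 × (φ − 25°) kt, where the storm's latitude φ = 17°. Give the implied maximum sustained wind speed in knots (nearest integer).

ΔP = 1011 − 875 = 136 mb.
136^0.632 ≈ 22.305.
V ≈ 6.37 × 22.305 ≈ 142.1 kt.
Latitude correction: −1.1 × (17 − 25) = 8.8 kt.
Corrected V ≈ 150.9 kt → 151 kt.

151 kt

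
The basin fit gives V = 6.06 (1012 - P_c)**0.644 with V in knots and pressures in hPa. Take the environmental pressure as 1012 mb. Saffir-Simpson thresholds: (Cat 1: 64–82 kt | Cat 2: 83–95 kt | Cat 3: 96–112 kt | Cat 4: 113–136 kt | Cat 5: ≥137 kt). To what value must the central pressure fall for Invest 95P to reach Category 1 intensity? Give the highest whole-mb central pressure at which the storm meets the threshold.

973 mb

Category 1 begins at V = 64 kt.
Required ΔP = (64/6.06)^(1/0.644) = 10.561^1.553 ≈ 38.87 mb.
P_c ≤ 1012 − 38.87 = 973.13, so the highest integer P_c is 973 mb.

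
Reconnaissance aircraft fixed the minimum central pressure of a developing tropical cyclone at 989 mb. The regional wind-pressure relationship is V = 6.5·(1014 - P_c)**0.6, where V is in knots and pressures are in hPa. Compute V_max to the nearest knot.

ΔP = 1014 − 989 = 25 mb.
25^0.6 ≈ 6.899.
V ≈ 6.5 × 6.899 ≈ 44.8 kt.

45 kt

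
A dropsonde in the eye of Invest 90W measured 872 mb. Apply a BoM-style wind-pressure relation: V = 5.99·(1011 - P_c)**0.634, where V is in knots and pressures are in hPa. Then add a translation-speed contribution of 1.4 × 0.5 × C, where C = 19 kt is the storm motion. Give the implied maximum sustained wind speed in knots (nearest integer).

ΔP = 1011 − 872 = 139 mb.
139^0.634 ≈ 22.839.
V ≈ 5.99 × 22.839 ≈ 136.8 kt.
Translation term: 1.4 × 0.5 × 19 = 13.3 kt.
Corrected V ≈ 150.1 kt → 150 kt.

150 kt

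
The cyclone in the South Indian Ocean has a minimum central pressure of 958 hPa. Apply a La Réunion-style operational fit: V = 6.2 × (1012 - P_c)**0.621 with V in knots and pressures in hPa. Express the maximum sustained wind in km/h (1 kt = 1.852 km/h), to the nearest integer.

ΔP = 1012 − 958 = 54 hPa.
V ≈ 6.2 × 54^0.621 = 6.2 × 11.907 ≈ 73.826 kt.
73.826 × 1.852 ≈ 136.73 km/h → 137 km/h.

137 km/h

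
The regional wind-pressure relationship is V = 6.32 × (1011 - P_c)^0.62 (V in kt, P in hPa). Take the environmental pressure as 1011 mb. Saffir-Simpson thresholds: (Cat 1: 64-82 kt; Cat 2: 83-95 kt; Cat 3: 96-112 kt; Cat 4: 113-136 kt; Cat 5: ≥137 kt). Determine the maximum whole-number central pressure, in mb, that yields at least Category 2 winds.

947 mb

Category 2 begins at V = 83 kt.
Required ΔP = (83/6.32)^(1/0.62) = 13.133^1.613 ≈ 63.65 mb.
P_c ≤ 1011 − 63.65 = 947.35, so the highest integer P_c is 947 mb.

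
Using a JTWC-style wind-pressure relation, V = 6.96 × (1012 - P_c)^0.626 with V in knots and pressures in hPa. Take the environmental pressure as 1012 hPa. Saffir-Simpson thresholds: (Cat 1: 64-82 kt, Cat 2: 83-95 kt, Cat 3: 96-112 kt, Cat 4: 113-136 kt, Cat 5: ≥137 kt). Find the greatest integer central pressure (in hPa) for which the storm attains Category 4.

Category 4 begins at V = 113 kt.
Required ΔP = (113/6.96)^(1/0.626) = 16.236^1.597 ≈ 85.83 hPa.
P_c ≤ 1012 − 85.83 = 926.17, so the highest integer P_c is 926 hPa.

926 hPa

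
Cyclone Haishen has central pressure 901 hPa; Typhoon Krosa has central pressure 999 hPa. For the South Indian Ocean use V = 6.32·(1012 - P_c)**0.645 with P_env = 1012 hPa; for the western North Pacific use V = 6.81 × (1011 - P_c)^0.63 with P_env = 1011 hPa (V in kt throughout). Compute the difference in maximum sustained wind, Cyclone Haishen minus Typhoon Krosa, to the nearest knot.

99 kt

Cyclone Haishen: ΔP = 111; V ≈ 6.32 × 111^0.645 ≈ 131.81 kt.
Typhoon Krosa: ΔP = 12; V ≈ 6.81 × 12^0.63 ≈ 32.59 kt.
Difference ≈ 131.81 − 32.59 = 99.22 → 99 kt.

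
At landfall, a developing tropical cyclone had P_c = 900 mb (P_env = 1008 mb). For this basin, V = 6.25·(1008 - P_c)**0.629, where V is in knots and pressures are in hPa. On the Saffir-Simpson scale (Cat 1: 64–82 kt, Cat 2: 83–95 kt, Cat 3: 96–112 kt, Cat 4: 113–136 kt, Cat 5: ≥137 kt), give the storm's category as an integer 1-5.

ΔP = 1008 − 900 = 108 mb.
V ≈ 6.25 × 108^0.629 = 6.25 × 19.01 ≈ 119 kt.
119 kt falls in the Category 4 band.

4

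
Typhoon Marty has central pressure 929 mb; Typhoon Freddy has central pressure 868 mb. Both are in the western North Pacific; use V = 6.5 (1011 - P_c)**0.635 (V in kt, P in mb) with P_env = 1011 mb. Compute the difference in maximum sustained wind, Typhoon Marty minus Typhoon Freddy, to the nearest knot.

Typhoon Marty: ΔP = 82; V ≈ 6.5 × 82^0.635 ≈ 106.71 kt.
Typhoon Freddy: ΔP = 143; V ≈ 6.5 × 143^0.635 ≈ 151.90 kt.
Difference ≈ 106.71 − 151.90 = -45.19 → -45 kt.

-45 kt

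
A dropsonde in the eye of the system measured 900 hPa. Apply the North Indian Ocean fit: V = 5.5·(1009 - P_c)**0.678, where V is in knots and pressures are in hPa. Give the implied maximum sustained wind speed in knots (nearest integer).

ΔP = 1009 − 900 = 109 hPa.
109^0.678 ≈ 24.064.
V ≈ 5.5 × 24.064 ≈ 132.4 kt.

132 kt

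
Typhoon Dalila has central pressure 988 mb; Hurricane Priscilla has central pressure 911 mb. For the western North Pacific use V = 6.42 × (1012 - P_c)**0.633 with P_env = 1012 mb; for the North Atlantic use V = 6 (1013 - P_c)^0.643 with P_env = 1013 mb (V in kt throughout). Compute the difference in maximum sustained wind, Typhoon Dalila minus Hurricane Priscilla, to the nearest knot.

Typhoon Dalila: ΔP = 24; V ≈ 6.42 × 24^0.633 ≈ 48.00 kt.
Hurricane Priscilla: ΔP = 102; V ≈ 6 × 102^0.643 ≈ 117.40 kt.
Difference ≈ 48.00 − 117.40 = -69.40 → -69 kt.

-69 kt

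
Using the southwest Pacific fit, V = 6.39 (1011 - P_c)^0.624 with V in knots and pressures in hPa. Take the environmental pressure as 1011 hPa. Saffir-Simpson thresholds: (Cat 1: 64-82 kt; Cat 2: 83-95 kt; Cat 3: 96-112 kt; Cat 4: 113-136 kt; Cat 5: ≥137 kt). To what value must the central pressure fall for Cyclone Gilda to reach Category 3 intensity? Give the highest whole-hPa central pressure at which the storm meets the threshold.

Category 3 begins at V = 96 kt.
Required ΔP = (96/6.39)^(1/0.624) = 15.023^1.603 ≈ 76.89 hPa.
P_c ≤ 1011 − 76.89 = 934.11, so the highest integer P_c is 934 hPa.

934 hPa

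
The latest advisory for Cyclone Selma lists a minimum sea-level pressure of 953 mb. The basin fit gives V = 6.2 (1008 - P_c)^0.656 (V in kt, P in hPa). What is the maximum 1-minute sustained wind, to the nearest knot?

86 kt

ΔP = 1008 − 953 = 55 mb.
55^0.656 ≈ 13.857.
V ≈ 6.2 × 13.857 ≈ 85.9 kt.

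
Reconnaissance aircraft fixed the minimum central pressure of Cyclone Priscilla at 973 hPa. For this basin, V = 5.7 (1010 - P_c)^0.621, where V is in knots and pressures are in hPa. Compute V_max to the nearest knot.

54 kt

ΔP = 1010 − 973 = 37 hPa.
37^0.621 ≈ 9.416.
V ≈ 5.7 × 9.416 ≈ 53.7 kt.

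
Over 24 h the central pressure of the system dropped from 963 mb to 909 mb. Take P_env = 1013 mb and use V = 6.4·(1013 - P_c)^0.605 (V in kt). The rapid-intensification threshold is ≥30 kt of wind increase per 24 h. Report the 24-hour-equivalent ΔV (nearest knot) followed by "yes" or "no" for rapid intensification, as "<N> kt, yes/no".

38 kt, yes

V₁: ΔP = 50, V ≈ 6.4 × 50^0.605 ≈ 68.24 kt.
V₂: ΔP = 104, V ≈ 6.4 × 104^0.605 ≈ 106.29 kt.
ΔV over 24 h = 38.05 kt → 24 h equivalent = 38.05 × 24/24 ≈ 38.05 kt.
38 kt ≥ 30 kt ⇒ rapid intensification.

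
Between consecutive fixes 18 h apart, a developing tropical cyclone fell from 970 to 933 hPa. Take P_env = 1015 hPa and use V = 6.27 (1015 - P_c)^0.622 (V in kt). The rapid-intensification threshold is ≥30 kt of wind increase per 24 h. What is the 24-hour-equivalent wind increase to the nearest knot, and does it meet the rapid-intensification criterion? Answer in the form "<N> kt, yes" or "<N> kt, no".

V₁: ΔP = 45, V ≈ 6.27 × 45^0.622 ≈ 66.92 kt.
V₂: ΔP = 82, V ≈ 6.27 × 82^0.622 ≈ 97.20 kt.
ΔV over 18 h = 30.28 kt → 24 h equivalent = 30.28 × 24/18 ≈ 40.37 kt.
40 kt ≥ 30 kt ⇒ rapid intensification.

40 kt, yes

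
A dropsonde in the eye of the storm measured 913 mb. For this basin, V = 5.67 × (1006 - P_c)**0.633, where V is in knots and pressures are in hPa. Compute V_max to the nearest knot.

ΔP = 1006 − 913 = 93 mb.
93^0.633 ≈ 17.622.
V ≈ 5.67 × 17.622 ≈ 99.9 kt.

100 kt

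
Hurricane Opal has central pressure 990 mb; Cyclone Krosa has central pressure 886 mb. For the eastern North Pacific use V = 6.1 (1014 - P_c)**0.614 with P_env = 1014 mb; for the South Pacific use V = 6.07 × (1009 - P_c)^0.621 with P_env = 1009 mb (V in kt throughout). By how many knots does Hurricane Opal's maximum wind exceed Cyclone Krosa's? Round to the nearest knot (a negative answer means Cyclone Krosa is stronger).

Hurricane Opal: ΔP = 24; V ≈ 6.1 × 24^0.614 ≈ 42.93 kt.
Cyclone Krosa: ΔP = 123; V ≈ 6.07 × 123^0.621 ≈ 120.51 kt.
Difference ≈ 42.93 − 120.51 = -77.58 → -78 kt.

-78 kt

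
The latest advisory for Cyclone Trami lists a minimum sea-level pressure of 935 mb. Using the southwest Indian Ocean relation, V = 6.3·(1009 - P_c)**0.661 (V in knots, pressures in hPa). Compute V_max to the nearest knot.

ΔP = 1009 − 935 = 74 mb.
74^0.661 ≈ 17.201.
V ≈ 6.3 × 17.201 ≈ 108.4 kt.

108 kt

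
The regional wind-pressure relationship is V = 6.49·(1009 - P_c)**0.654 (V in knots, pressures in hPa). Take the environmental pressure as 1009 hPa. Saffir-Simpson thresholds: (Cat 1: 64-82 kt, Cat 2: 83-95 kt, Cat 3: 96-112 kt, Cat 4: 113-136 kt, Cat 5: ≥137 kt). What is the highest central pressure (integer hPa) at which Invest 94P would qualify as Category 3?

Category 3 begins at V = 96 kt.
Required ΔP = (96/6.49)^(1/0.654) = 14.792^1.529 ≈ 61.52 hPa.
P_c ≤ 1009 − 61.52 = 947.48, so the highest integer P_c is 947 hPa.

947 hPa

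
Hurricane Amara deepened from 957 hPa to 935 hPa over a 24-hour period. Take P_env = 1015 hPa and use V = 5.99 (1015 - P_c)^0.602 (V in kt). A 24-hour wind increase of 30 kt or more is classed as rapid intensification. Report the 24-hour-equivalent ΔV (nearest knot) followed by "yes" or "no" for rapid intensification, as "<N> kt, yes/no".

V₁: ΔP = 58, V ≈ 5.99 × 58^0.602 ≈ 69.03 kt.
V₂: ΔP = 80, V ≈ 5.99 × 80^0.602 ≈ 83.77 kt.
ΔV over 24 h = 14.74 kt → 24 h equivalent = 14.74 × 24/24 ≈ 14.74 kt.
15 kt < 30 kt ⇒ not rapid intensification.

15 kt, no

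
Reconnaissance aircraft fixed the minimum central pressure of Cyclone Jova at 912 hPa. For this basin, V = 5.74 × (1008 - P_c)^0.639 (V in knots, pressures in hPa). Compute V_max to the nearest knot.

ΔP = 1008 − 912 = 96 hPa.
96^0.639 ≈ 18.479.
V ≈ 5.74 × 18.479 ≈ 106.1 kt.

106 kt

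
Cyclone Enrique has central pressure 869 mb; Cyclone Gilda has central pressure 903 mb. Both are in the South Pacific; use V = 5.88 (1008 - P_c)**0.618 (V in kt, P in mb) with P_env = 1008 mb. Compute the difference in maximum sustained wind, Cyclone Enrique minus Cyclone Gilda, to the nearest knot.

Cyclone Enrique: ΔP = 139; V ≈ 5.88 × 139^0.618 ≈ 124.10 kt.
Cyclone Gilda: ΔP = 105; V ≈ 5.88 × 105^0.618 ≈ 104.35 kt.
Difference ≈ 124.10 − 104.35 = 19.75 → 20 kt.

20 kt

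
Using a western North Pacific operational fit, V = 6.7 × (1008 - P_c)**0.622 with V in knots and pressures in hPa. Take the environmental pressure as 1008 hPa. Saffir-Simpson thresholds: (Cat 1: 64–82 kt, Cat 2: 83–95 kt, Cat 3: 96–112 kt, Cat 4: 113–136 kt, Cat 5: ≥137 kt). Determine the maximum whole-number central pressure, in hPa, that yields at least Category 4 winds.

914 hPa

Category 4 begins at V = 113 kt.
Required ΔP = (113/6.7)^(1/0.622) = 16.866^1.608 ≈ 93.90 hPa.
P_c ≤ 1008 − 93.90 = 914.10, so the highest integer P_c is 914 hPa.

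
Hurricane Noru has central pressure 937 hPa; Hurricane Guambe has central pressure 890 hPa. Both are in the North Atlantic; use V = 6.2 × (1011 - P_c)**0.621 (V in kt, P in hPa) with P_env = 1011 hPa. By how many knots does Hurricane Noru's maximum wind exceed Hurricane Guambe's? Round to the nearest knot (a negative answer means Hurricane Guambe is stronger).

-32 kt

Hurricane Noru: ΔP = 74; V ≈ 6.2 × 74^0.621 ≈ 89.78 kt.
Hurricane Guambe: ΔP = 121; V ≈ 6.2 × 121^0.621 ≈ 121.84 kt.
Difference ≈ 89.78 − 121.84 = -32.06 → -32 kt.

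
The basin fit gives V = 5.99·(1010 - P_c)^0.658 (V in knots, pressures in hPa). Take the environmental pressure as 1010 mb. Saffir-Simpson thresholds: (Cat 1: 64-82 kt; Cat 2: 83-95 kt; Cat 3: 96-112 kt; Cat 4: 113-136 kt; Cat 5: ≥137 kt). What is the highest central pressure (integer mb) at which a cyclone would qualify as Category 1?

973 mb

Category 1 begins at V = 64 kt.
Required ΔP = (64/5.99)^(1/0.658) = 10.684^1.520 ≈ 36.60 mb.
P_c ≤ 1010 − 36.60 = 973.40, so the highest integer P_c is 973 mb.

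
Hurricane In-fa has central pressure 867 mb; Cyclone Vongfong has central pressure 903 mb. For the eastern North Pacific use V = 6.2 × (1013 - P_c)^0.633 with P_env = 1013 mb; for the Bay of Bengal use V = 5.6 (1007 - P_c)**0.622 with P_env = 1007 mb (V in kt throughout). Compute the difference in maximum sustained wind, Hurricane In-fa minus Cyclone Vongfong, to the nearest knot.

Hurricane In-fa: ΔP = 146; V ≈ 6.2 × 146^0.633 ≈ 145.35 kt.
Cyclone Vongfong: ΔP = 104; V ≈ 5.6 × 104^0.622 ≈ 100.64 kt.
Difference ≈ 145.35 − 100.64 = 44.71 → 45 kt.

45 kt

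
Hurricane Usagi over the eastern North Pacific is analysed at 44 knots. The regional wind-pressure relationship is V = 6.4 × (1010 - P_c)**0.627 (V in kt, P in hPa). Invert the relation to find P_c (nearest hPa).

988 hPa

ΔP = (V / 6.4)^(1/0.627) = (44/6.4)^1.595.
44/6.4 = 6.875; 6.875^1.595 ≈ 21.65 hPa.
P_c = 1010 − 21.65 = 988.35 ≈ 988 hPa.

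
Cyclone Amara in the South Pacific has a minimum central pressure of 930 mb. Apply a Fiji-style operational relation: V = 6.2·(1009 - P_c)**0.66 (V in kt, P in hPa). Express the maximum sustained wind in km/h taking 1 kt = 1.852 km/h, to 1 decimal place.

205.3 km/h

ΔP = 1009 − 930 = 79 mb.
V ≈ 6.2 × 79^0.66 = 6.2 × 17.883 ≈ 110.873 kt.
110.873 × 1.852 ≈ 205.34 km/h → 205.3 km/h.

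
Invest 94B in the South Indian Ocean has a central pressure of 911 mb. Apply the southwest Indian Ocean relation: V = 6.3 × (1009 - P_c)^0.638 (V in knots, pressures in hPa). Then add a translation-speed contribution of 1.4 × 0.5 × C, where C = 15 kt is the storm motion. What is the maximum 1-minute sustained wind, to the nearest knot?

128 kt

ΔP = 1009 − 911 = 98 mb.
98^0.638 ≈ 18.638.
V ≈ 6.3 × 18.638 ≈ 117.4 kt.
Translation term: 1.4 × 0.5 × 15 = 10.5 kt.
Corrected V ≈ 127.9 kt → 128 kt.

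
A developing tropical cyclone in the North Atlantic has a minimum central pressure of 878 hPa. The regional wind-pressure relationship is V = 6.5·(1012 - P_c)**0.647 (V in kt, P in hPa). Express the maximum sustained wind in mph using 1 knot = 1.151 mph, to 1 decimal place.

177.9 mph

ΔP = 1012 − 878 = 134 hPa.
V ≈ 6.5 × 134^0.647 = 6.5 × 23.781 ≈ 154.579 kt.
154.579 × 1.151 ≈ 177.92 mph → 177.9 mph.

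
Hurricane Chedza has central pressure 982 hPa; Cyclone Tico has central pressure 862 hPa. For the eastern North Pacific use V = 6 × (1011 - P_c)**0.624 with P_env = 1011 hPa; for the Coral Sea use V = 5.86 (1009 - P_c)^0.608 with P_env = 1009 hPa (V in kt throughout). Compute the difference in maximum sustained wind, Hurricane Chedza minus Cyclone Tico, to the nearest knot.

Hurricane Chedza: ΔP = 29; V ≈ 6 × 29^0.624 ≈ 49.06 kt.
Cyclone Tico: ΔP = 147; V ≈ 5.86 × 147^0.608 ≈ 121.79 kt.
Difference ≈ 49.06 − 121.79 = -72.73 → -73 kt.

-73 kt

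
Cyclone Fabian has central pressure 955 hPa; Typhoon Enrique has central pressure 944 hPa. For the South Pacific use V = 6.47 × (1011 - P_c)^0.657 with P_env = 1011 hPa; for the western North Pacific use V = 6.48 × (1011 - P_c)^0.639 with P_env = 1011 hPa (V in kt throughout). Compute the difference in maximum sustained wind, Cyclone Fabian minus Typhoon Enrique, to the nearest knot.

Cyclone Fabian: ΔP = 56; V ≈ 6.47 × 56^0.657 ≈ 91.09 kt.
Typhoon Enrique: ΔP = 67; V ≈ 6.48 × 67^0.639 ≈ 95.16 kt.
Difference ≈ 91.09 − 95.16 = -4.07 → -4 kt.

-4 kt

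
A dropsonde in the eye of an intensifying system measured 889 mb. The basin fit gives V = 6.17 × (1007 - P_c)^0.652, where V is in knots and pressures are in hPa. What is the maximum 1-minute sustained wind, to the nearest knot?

ΔP = 1007 − 889 = 118 mb.
118^0.652 ≈ 22.432.
V ≈ 6.17 × 22.432 ≈ 138.4 kt.

138 kt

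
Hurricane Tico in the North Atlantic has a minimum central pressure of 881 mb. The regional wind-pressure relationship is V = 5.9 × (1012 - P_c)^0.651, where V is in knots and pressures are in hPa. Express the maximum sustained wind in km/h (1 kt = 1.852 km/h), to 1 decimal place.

ΔP = 1012 − 881 = 131 mb.
V ≈ 5.9 × 131^0.651 = 5.9 × 23.897 ≈ 140.992 kt.
140.992 × 1.852 ≈ 261.12 km/h → 261.1 km/h.

261.1 km/h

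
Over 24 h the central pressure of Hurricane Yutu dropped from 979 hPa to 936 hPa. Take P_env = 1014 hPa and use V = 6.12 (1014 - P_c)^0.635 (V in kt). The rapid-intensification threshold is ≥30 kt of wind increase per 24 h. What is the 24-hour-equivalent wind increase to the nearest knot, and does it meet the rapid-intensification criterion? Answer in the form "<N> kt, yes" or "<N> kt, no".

V₁: ΔP = 35, V ≈ 6.12 × 35^0.635 ≈ 58.51 kt.
V₂: ΔP = 78, V ≈ 6.12 × 78^0.635 ≈ 97.33 kt.
ΔV over 24 h = 38.82 kt → 24 h equivalent = 38.82 × 24/24 ≈ 38.82 kt.
39 kt ≥ 30 kt ⇒ rapid intensification.

39 kt, yes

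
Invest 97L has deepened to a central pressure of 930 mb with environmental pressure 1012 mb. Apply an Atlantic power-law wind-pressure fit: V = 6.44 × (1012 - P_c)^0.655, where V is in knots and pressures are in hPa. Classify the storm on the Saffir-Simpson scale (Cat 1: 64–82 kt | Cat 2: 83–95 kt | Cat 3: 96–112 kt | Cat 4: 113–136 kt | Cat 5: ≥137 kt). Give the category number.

ΔP = 1012 − 930 = 82 mb.
V ≈ 6.44 × 82^0.655 = 6.44 × 17.93 ≈ 115 kt.
115 kt falls in the Category 4 band.

4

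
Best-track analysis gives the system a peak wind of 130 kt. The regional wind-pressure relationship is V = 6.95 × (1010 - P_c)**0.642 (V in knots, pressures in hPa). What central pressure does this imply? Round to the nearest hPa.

ΔP = (V / 6.95)^(1/0.642) = (130/6.95)^1.558.
130/6.95 = 18.705; 18.705^1.558 ≈ 95.77 hPa.
P_c = 1010 − 95.77 = 914.23 ≈ 914 hPa.

914 hPa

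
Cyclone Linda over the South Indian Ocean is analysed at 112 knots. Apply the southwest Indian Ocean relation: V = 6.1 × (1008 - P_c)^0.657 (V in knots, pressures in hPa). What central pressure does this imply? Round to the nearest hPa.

924 hPa

ΔP = (V / 6.1)^(1/0.657) = (112/6.1)^1.522.
112/6.1 = 18.361; 18.361^1.522 ≈ 83.89 hPa.
P_c = 1008 − 83.89 = 924.11 ≈ 924 hPa.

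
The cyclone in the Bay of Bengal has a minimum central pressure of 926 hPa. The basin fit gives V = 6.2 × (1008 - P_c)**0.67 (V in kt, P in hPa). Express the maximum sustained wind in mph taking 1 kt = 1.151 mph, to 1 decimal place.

ΔP = 1008 − 926 = 82 hPa.
V ≈ 6.2 × 82^0.67 = 6.2 × 19.154 ≈ 118.754 kt.
118.754 × 1.151 ≈ 136.69 mph → 136.7 mph.

136.7 mph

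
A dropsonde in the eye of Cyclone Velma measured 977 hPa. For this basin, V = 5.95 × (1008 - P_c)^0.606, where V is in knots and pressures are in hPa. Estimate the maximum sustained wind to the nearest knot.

48 kt

ΔP = 1008 − 977 = 31 hPa.
31^0.606 ≈ 8.012.
V ≈ 5.95 × 8.012 ≈ 47.7 kt.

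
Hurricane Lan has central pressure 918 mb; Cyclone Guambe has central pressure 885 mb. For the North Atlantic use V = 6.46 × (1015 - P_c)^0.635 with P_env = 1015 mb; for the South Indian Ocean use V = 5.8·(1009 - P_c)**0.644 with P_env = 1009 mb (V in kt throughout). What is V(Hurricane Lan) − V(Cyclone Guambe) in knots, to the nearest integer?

-11 kt

Hurricane Lan: ΔP = 97; V ≈ 6.46 × 97^0.635 ≈ 117.99 kt.
Cyclone Guambe: ΔP = 124; V ≈ 5.8 × 124^0.644 ≈ 129.30 kt.
Difference ≈ 117.99 − 129.30 = -11.31 → -11 kt.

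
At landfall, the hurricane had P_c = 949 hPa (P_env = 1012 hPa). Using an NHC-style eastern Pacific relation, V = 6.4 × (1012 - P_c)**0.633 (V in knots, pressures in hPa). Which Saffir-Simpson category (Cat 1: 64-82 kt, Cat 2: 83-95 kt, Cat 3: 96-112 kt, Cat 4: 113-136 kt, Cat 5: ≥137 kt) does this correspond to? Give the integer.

2

ΔP = 1012 − 949 = 63 hPa.
V ≈ 6.4 × 63^0.633 = 6.4 × 13.77 ≈ 88 kt.
88 kt falls in the Category 2 band.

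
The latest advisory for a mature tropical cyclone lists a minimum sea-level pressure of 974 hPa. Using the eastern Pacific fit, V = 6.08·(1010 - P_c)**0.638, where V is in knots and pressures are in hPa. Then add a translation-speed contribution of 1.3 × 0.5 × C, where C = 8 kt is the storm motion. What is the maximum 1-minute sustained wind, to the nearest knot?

ΔP = 1010 − 974 = 36 hPa.
36^0.638 ≈ 9.838.
V ≈ 6.08 × 9.838 ≈ 59.8 kt.
Translation term: 1.3 × 0.5 × 8 = 5.2 kt.
Corrected V ≈ 65 kt → 65 kt.

65 kt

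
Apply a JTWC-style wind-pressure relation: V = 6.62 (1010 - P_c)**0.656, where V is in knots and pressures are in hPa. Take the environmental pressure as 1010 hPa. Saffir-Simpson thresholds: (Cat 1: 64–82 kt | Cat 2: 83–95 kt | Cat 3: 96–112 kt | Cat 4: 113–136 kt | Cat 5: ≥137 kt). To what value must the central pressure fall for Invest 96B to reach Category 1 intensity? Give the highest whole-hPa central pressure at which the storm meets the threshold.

978 hPa

Category 1 begins at V = 64 kt.
Required ΔP = (64/6.62)^(1/0.656) = 9.668^1.524 ≈ 31.77 hPa.
P_c ≤ 1010 − 31.77 = 978.23, so the highest integer P_c is 978 hPa.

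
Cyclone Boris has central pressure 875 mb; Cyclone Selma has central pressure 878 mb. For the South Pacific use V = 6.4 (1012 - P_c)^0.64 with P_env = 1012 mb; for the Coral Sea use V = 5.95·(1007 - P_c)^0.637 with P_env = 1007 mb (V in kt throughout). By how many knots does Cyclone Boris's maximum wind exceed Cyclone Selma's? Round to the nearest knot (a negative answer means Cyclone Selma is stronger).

Cyclone Boris: ΔP = 137; V ≈ 6.4 × 137^0.64 ≈ 149.17 kt.
Cyclone Selma: ΔP = 129; V ≈ 5.95 × 129^0.637 ≈ 131.51 kt.
Difference ≈ 149.17 − 131.51 = 17.66 → 18 kt.

18 kt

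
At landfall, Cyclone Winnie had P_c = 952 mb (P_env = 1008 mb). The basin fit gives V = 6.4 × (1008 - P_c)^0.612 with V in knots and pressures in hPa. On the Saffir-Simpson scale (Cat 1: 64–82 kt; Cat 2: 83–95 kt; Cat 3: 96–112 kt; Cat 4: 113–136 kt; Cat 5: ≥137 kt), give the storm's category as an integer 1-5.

1

ΔP = 1008 − 952 = 56 mb.
V ≈ 6.4 × 56^0.612 = 6.4 × 11.75 ≈ 75 kt.
75 kt falls in the Category 1 band.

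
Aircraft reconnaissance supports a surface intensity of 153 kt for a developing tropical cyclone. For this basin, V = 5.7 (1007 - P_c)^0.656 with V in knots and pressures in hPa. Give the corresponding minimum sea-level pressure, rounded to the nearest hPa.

856 hPa

ΔP = (V / 5.7)^(1/0.656) = (153/5.7)^1.524.
153/5.7 = 26.842; 26.842^1.524 ≈ 150.69 hPa.
P_c = 1007 − 150.69 = 856.31 ≈ 856 hPa.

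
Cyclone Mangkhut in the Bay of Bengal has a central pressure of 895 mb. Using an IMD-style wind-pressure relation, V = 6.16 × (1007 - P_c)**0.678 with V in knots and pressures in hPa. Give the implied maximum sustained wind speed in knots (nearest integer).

151 kt

ΔP = 1007 − 895 = 112 mb.
112^0.678 ≈ 24.511.
V ≈ 6.16 × 24.511 ≈ 151.0 kt.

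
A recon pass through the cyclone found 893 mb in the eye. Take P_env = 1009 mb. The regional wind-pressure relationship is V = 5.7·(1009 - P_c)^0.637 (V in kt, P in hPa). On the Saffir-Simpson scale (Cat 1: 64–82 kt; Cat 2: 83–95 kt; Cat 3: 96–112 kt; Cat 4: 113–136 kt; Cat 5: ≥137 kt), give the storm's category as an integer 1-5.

ΔP = 1009 − 893 = 116 mb.
V ≈ 5.7 × 116^0.637 = 5.7 × 20.66 ≈ 118 kt.
118 kt falls in the Category 4 band.

4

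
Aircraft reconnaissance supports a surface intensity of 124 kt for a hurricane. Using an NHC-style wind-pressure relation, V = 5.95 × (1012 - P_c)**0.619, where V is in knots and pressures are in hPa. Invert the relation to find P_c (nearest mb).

ΔP = (V / 5.95)^(1/0.619) = (124/5.95)^1.616.
124/5.95 = 20.840; 20.840^1.616 ≈ 135.11 mb.
P_c = 1012 − 135.11 = 876.89 ≈ 877 mb.

877 mb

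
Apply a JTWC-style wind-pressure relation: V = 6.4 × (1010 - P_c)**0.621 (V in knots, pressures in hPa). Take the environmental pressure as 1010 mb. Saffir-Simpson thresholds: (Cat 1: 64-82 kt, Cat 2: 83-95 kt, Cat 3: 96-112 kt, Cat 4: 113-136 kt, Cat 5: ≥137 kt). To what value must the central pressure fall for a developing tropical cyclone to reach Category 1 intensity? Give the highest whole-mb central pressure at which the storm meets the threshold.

Category 1 begins at V = 64 kt.
Required ΔP = (64/6.4)^(1/0.621) = 10.000^1.610 ≈ 40.77 mb.
P_c ≤ 1010 − 40.77 = 969.23, so the highest integer P_c is 969 mb.

969 mb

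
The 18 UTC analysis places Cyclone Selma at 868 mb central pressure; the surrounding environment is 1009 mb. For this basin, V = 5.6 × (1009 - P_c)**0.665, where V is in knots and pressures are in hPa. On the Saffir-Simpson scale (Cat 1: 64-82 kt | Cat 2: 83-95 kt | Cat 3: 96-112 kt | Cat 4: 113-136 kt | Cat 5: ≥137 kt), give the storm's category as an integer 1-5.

ΔP = 1009 − 868 = 141 mb.
V ≈ 5.6 × 141^0.665 = 5.6 × 26.87 ≈ 150 kt.
150 kt falls in the Category 5 band.

5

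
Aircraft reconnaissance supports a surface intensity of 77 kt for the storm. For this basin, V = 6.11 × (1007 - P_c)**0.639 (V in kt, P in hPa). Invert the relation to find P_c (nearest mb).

954 mb

ΔP = (V / 6.11)^(1/0.639) = (77/6.11)^1.565.
77/6.11 = 12.602; 12.602^1.565 ≈ 52.74 mb.
P_c = 1007 − 52.74 = 954.26 ≈ 954 mb.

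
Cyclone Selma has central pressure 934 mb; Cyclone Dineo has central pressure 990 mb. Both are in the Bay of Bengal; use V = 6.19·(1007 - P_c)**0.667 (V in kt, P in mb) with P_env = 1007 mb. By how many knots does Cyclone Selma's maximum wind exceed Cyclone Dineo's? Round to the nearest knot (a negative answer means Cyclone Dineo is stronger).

Cyclone Selma: ΔP = 73; V ≈ 6.19 × 73^0.667 ≈ 108.27 kt.
Cyclone Dineo: ΔP = 17; V ≈ 6.19 × 17^0.667 ≈ 40.96 kt.
Difference ≈ 108.27 − 40.96 = 67.31 → 67 kt.

67 kt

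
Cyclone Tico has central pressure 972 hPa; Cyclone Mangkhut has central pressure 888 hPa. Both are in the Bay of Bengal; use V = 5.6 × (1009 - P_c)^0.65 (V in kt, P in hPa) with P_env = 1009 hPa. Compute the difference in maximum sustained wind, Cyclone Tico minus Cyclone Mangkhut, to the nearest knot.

-68 kt

Cyclone Tico: ΔP = 37; V ≈ 5.6 × 37^0.65 ≈ 58.55 kt.
Cyclone Mangkhut: ΔP = 121; V ≈ 5.6 × 121^0.65 ≈ 126.47 kt.
Difference ≈ 58.55 − 126.47 = -67.92 → -68 kt.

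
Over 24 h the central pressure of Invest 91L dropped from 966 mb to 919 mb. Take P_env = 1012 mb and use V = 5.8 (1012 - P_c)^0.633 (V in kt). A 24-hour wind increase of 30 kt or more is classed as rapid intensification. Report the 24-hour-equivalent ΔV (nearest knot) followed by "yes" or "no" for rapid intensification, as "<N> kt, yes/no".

V₁: ΔP = 46, V ≈ 5.8 × 46^0.633 ≈ 65.46 kt.
V₂: ΔP = 93, V ≈ 5.8 × 93^0.633 ≈ 102.21 kt.
ΔV over 24 h = 36.75 kt → 24 h equivalent = 36.75 × 24/24 ≈ 36.75 kt.
37 kt ≥ 30 kt ⇒ rapid intensification.

37 kt, yes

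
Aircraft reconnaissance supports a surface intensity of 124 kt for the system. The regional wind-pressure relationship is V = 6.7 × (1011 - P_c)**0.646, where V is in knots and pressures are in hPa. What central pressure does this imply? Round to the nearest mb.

ΔP = (V / 6.7)^(1/0.646) = (124/6.7)^1.548.
124/6.7 = 18.507; 18.507^1.548 ≈ 91.59 mb.
P_c = 1011 − 91.59 = 919.41 ≈ 919 mb.

919 mb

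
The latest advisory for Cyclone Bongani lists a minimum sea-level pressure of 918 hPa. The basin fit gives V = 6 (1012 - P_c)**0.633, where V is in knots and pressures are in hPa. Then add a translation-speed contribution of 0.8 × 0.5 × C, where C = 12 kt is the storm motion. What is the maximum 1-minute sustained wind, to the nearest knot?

ΔP = 1012 − 918 = 94 hPa.
94^0.633 ≈ 17.741.
V ≈ 6 × 17.741 ≈ 106.4 kt.
Translation term: 0.8 × 0.5 × 12 = 4.8 kt.
Corrected V ≈ 111.2 kt → 111 kt.

111 kt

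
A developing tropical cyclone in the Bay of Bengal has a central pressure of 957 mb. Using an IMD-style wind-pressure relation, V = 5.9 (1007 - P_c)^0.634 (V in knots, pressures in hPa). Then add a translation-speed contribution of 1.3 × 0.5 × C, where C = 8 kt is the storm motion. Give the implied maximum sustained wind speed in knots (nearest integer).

ΔP = 1007 − 957 = 50 mb.
50^0.634 ≈ 11.944.
V ≈ 5.9 × 11.944 ≈ 70.5 kt.
Translation term: 1.3 × 0.5 × 8 = 5.2 kt.
Corrected V ≈ 75.7 kt → 76 kt.

76 kt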